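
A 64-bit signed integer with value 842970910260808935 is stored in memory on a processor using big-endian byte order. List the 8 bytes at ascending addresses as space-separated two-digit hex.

0B B2 D5 93 9E 15 4C E7

842970910260808935 in hexadecimal, padded to 64 bits, is 0x0BB2D5939E154CE7.
Split into bytes (most-significant first): 0B B2 D5 93 9E 15 4C E7.
Big-endian: lowest address holds the most-significant byte.
So the memory order matches the most-significant-first order: 0B B2 D5 93 9E 15 4C E7.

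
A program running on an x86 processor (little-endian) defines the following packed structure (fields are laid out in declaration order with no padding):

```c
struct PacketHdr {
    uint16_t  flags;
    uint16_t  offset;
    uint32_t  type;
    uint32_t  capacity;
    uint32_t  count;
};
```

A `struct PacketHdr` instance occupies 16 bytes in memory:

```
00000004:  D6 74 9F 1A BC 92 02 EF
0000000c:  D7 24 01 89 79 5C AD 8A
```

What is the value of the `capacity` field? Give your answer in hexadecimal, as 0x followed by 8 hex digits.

`capacity` follows `flags` (2 B), `offset` (2 B), `type` (4 B), so it starts at offset 2 + 2 + 4 = 8 and occupies 4 bytes.
Bytes at offsets 8..11: D7 24 01 89.
Little-endian: lowest address holds the least-significant byte.
Reassemble most-significant byte first: 89 01 24 D7 → 0x890124D7.

0x890124D7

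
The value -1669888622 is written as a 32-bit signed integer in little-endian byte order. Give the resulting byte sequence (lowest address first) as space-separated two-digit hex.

92 85 77 9C

Two's complement of -1669888622 in 32 bits: 1669888622 = 0x63887A6E; invert → 0x9C778591; add 1 → 0x9C778592.
Split into bytes (most-significant first): 9C 77 85 92.
Little-endian stores the least-significant byte at the lowest address.
So at ascending addresses the bytes are 92 85 77 9C.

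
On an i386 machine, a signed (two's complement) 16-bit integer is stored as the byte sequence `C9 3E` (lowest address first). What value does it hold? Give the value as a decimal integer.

16073

Little-endian stores the least-significant byte at the lowest address.
Reassemble most-significant byte first: 3E C9 → 0x3EC9.
0x3EC9 = 16073.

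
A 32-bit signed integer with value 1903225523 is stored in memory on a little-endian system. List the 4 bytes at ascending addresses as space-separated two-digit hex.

B3 EA 70 71

1903225523 in hexadecimal, padded to 32 bits, is 0x7170EAB3.
Split into bytes (most-significant first): 71 70 EA B3.
In little-endian order the low byte comes first in memory.
So at ascending addresses the bytes are B3 EA 70 71.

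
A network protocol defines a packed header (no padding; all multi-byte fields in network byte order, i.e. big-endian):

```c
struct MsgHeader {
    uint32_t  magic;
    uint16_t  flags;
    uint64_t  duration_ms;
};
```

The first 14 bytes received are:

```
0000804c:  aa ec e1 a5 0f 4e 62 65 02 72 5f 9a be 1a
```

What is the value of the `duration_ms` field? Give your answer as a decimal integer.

7090075878618218010

`duration_ms` follows `magic` (4 B), `flags` (2 B), so it starts at offset 4 + 2 = 6 and occupies 8 bytes.
Bytes at offsets 6..13: 62 65 02 72 5F 9A BE 1A.
Big-endian: lowest address holds the most-significant byte.
The bytes are already most-significant first: 0x626502725F9ABE1A.
0x626502725F9ABE1A = 7090075878618218010.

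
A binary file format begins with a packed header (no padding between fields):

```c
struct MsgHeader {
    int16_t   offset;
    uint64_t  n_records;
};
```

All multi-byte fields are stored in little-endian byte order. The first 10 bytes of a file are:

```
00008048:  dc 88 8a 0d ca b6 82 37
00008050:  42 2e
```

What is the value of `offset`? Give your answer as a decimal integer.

`offset` is the first field, at byte offset 0, occupying 2 bytes.
Bytes at offsets 0..1: DC 88.
Little-endian stores the least-significant byte at the lowest address.
Reassemble most-significant byte first: 88 DC → 0x88DC.
Top bit is set, so as a signed 16-bit value this is 0x88DC − 2^16 = -30500.

-30500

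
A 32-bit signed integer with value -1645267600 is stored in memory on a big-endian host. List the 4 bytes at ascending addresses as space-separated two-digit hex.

Two's complement of -1645267600 in 32 bits: 1645267600 = 0x6210CA90; invert → 0x9DEF356F; add 1 → 0x9DEF3570.
Split into bytes (most-significant first): 9D EF 35 70.
Big-endian: lowest address holds the most-significant byte.
So the memory order matches the most-significant-first order: 9D EF 35 70.

9D EF 35 70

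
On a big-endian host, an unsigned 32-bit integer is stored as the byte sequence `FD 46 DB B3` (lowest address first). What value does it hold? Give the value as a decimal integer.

4249279411

In big-endian order the high byte comes first in memory.
The bytes are already most-significant first: 0xFD46DBB3.
0xFD46DBB3 = 4249279411.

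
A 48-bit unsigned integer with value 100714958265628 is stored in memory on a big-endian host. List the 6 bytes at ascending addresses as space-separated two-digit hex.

100714958265628 in hexadecimal, padded to 48 bits, is 0x5B99874F9D1C.
Split into bytes (most-significant first): 5B 99 87 4F 9D 1C.
Big-endian: lowest address holds the most-significant byte.
So the memory order matches the most-significant-first order: 5B 99 87 4F 9D 1C.

5B 99 87 4F 9D 1C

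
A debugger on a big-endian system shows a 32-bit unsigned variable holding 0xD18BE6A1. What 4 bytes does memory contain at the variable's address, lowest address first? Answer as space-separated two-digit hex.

D1 8B E6 A1

Split into bytes (most-significant first): D1 8B E6 A1.
Big-endian stores the most-significant byte at the lowest address.
So the memory order matches the most-significant-first order: D1 8B E6 A1.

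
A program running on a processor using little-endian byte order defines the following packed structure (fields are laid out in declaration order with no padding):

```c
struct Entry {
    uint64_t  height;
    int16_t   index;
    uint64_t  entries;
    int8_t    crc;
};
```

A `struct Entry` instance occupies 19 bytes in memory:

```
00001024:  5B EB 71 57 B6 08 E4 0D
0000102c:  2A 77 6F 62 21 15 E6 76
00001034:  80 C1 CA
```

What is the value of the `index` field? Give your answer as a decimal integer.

30506

`index` follows `height` (8 bytes), so it starts at byte offset 8 and occupies 2 bytes.
Bytes at offsets 8..9: 2A 77.
In little-endian order the low byte comes first in memory.
Reassemble most-significant byte first: 77 2A → 0x772A.
0x772A = 30506.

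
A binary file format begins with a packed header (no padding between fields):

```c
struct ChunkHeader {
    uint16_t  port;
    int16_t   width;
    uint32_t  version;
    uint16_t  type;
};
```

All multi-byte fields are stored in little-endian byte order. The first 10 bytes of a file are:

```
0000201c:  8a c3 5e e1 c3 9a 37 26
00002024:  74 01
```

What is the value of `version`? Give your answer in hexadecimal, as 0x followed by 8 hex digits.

0x26379AC3

`version` follows `port` (2 B), `width` (2 B), so it starts at offset 2 + 2 = 4 and occupies 4 bytes.
Bytes at offsets 4..7: C3 9A 37 26.
In little-endian order the low byte comes first in memory.
Reassemble most-significant byte first: 26 37 9A C3 → 0x26379AC3.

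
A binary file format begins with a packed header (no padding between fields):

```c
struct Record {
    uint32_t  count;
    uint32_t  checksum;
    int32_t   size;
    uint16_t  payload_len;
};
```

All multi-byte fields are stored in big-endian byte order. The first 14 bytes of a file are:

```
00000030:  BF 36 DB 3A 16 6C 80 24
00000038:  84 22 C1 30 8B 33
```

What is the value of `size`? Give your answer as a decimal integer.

`size` follows `count` (4 B), `checksum` (4 B), so it starts at offset 4 + 4 = 8 and occupies 4 bytes.
Bytes at offsets 8..11: 84 22 C1 30.
Big-endian: lowest address holds the most-significant byte.
The bytes are already most-significant first: 0x8422C130.
Top bit is set, so as a signed 32-bit value this is 0x8422C130 − 2^32 = -2078097104.

-2078097104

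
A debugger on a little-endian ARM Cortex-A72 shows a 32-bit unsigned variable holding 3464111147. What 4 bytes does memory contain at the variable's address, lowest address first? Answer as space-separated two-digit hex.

3464111147 in hexadecimal, padded to 32 bits, is 0xCE7A242B.
Split into bytes (most-significant first): CE 7A 24 2B.
Little-endian: lowest address holds the least-significant byte.
So at ascending addresses the bytes are 2B 24 7A CE.

2B 24 7A CE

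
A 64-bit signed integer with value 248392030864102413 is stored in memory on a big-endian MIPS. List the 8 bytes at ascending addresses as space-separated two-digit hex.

248392030864102413 in hexadecimal, padded to 64 bits, is 0x0372773C6CB1540D.
Split into bytes (most-significant first): 03 72 77 3C 6C B1 54 0D.
Big-endian stores the most-significant byte at the lowest address.
So the memory order matches the most-significant-first order: 03 72 77 3C 6C B1 54 0D.

03 72 77 3C 6C B1 54 0D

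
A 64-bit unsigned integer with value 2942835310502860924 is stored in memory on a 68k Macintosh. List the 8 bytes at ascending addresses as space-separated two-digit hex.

28 D7 0D 1F 82 FF D8 7C

2942835310502860924 in hexadecimal, padded to 64 bits, is 0x28D70D1F82FFD87C.
Split into bytes (most-significant first): 28 D7 0D 1F 82 FF D8 7C.
Big-endian: lowest address holds the most-significant byte.
So the memory order matches the most-significant-first order: 28 D7 0D 1F 82 FF D8 7C.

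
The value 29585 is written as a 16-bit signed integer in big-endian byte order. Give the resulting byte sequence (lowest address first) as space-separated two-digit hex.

29585 in hexadecimal, padded to 16 bits, is 0x7391.
Split into bytes (most-significant first): 73 91.
Big-endian stores the most-significant byte at the lowest address.
So the memory order matches the most-significant-first order: 73 91.

73 91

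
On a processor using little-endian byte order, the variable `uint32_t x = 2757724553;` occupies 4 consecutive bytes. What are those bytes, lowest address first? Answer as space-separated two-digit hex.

2757724553 in hexadecimal, padded to 32 bits, is 0xA45F8989.
Split into bytes (most-significant first): A4 5F 89 89.
Little-endian stores the least-significant byte at the lowest address.
So at ascending addresses the bytes are 89 89 5F A4.

89 89 5F A4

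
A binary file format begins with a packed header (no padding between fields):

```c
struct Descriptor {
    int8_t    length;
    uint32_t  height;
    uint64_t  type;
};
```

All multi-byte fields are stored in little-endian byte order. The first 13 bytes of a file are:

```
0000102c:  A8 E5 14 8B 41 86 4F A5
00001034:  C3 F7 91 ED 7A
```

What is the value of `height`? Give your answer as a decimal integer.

`height` follows `length` (1 byte), so it starts at byte offset 1 and occupies 4 bytes.
Bytes at offsets 1..4: E5 14 8B 41.
Little-endian stores the least-significant byte at the lowest address.
Reassemble most-significant byte first: 41 8B 14 E5 → 0x418B14E5.
0x418B14E5 = 1099633893.

1099633893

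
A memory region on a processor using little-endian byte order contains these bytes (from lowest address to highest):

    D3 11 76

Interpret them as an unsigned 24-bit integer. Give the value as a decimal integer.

In little-endian order the low byte comes first in memory.
Reassemble most-significant byte first: 76 11 D3 → 0x7611D3.
0x7611D3 = 7737811.

7737811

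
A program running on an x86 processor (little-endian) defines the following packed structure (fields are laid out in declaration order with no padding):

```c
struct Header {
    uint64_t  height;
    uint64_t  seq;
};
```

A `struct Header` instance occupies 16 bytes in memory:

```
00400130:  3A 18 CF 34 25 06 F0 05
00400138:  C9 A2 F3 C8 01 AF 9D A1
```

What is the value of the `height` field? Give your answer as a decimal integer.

427848721469741114

`height` is the first field, at byte offset 0, occupying 8 bytes.
Bytes at offsets 0..7: 3A 18 CF 34 25 06 F0 05.
Little-endian: lowest address holds the least-significant byte.
Reassemble most-significant byte first: 05 F0 06 25 34 CF 18 3A → 0x05F0062534CF183A.
0x05F0062534CF183A = 427848721469741114.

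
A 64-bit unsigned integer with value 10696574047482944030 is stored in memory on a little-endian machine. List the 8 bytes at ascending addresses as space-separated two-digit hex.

10696574047482944030 in hexadecimal, padded to 64 bits, is 0x9471DD6C5DE21A1E.
Split into bytes (most-significant first): 94 71 DD 6C 5D E2 1A 1E.
In little-endian order the low byte comes first in memory.
So at ascending addresses the bytes are 1E 1A E2 5D 6C DD 71 94.

1E 1A E2 5D 6C DD 71 94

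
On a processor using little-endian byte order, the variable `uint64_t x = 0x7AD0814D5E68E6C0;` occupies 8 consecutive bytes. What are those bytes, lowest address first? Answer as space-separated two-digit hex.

C0 E6 68 5E 4D 81 D0 7A

Split into bytes (most-significant first): 7A D0 81 4D 5E 68 E6 C0.
Little-endian: lowest address holds the least-significant byte.
So at ascending addresses the bytes are C0 E6 68 5E 4D 81 D0 7A.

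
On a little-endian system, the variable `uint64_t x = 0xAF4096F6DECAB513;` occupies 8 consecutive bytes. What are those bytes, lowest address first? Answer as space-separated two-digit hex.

Split into bytes (most-significant first): AF 40 96 F6 DE CA B5 13.
Little-endian: lowest address holds the least-significant byte.
So at ascending addresses the bytes are 13 B5 CA DE F6 96 40 AF.

13 B5 CA DE F6 96 40 AF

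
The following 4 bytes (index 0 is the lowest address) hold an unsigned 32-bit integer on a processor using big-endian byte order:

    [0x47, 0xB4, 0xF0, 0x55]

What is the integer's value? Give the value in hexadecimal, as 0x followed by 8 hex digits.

0x47B4F055

Big-endian: lowest address holds the most-significant byte.
The bytes are already most-significant first: 0x47B4F055.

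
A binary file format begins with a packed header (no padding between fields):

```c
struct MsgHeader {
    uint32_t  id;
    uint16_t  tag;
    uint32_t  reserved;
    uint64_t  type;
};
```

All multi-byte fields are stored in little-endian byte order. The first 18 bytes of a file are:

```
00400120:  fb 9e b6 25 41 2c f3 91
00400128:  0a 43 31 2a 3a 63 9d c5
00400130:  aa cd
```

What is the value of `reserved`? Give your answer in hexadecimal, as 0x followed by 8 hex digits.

`reserved` follows `id` (4 B), `tag` (2 B), so it starts at offset 4 + 2 = 6 and occupies 4 bytes.
Bytes at offsets 6..9: F3 91 0A 43.
Little-endian stores the least-significant byte at the lowest address.
Reassemble most-significant byte first: 43 0A 91 F3 → 0x430A91F3.

0x430A91F3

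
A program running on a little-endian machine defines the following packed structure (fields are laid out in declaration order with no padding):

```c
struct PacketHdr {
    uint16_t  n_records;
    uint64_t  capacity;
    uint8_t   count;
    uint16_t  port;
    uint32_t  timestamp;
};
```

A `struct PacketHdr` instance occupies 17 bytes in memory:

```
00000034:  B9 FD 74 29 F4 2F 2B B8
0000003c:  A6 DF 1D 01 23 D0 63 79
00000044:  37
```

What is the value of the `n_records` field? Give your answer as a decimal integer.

`n_records` is the first field, at byte offset 0, occupying 2 bytes.
Bytes at offsets 0..1: B9 FD.
In little-endian order the low byte comes first in memory.
Reassemble most-significant byte first: FD B9 → 0xFDB9.
0xFDB9 = 64953.

64953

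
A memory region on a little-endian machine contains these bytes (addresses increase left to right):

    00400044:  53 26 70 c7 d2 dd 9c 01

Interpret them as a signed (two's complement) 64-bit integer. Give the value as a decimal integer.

Little-endian stores the least-significant byte at the lowest address.
Reassemble most-significant byte first: 01 9C DD D2 C7 70 26 53 → 0x019CDDD2C7702653.
0x019CDDD2C7702653 = 116211587763676755.

116211587763676755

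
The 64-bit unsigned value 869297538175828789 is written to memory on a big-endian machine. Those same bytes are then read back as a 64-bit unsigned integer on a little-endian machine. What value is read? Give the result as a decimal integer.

3855951370559229964

869297538175828789 in 64-bit hexadecimal is 0x0C105D8157178335.
Stored big-endian, the bytes at ascending addresses are 0C 10 5D 81 57 17 83 35.
Read back as little-endian, the first byte is least significant, giving 0x35831757815D100C.
0x35831757815D100C = 3855951370559229964.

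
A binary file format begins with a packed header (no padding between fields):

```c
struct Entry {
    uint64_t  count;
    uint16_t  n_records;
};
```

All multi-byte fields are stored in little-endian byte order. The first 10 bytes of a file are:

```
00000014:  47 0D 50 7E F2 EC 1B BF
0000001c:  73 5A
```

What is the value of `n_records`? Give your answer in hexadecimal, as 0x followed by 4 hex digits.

0x5A73

`n_records` follows `count` (8 bytes), so it starts at byte offset 8 and occupies 2 bytes.
Bytes at offsets 8..9: 73 5A.
Little-endian: lowest address holds the least-significant byte.
Reassemble most-significant byte first: 5A 73 → 0x5A73.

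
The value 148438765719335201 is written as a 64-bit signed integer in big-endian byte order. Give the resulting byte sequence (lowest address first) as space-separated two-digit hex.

148438765719335201 in hexadecimal, padded to 64 bits, is 0x020F5C455D993121.
Split into bytes (most-significant first): 02 0F 5C 45 5D 99 31 21.
In big-endian order the high byte comes first in memory.
So the memory order matches the most-significant-first order: 02 0F 5C 45 5D 99 31 21.

02 0F 5C 45 5D 99 31 21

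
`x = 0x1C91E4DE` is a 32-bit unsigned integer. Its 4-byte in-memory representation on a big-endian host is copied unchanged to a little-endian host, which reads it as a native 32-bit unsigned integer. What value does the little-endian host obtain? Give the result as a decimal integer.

Stored big-endian, the bytes at ascending addresses are 1C 91 E4 DE.
Read back as little-endian, the first byte is least significant, giving 0xDEE4911C.
0xDEE4911C = 3739521308.

3739521308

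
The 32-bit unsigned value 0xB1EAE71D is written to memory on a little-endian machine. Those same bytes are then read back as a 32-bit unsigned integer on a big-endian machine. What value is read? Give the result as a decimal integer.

Stored little-endian, the bytes at ascending addresses are 1D E7 EA B1.
Read back as big-endian, the last byte is least significant, giving 0x1DE7EAB1.
0x1DE7EAB1 = 501738161.

501738161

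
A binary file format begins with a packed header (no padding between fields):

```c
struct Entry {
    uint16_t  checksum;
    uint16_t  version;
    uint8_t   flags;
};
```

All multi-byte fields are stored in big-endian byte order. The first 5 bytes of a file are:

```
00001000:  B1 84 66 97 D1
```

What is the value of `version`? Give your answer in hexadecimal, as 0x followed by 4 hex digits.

`version` follows `checksum` (2 bytes), so it starts at byte offset 2 and occupies 2 bytes.
Bytes at offsets 2..3: 66 97.
Big-endian stores the most-significant byte at the lowest address.
The bytes are already most-significant first: 0x6697.

0x6697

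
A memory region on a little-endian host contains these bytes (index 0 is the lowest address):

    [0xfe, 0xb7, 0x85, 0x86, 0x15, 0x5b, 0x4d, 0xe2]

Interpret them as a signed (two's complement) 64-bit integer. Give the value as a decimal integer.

-2139954099921766402

In little-endian order the low byte comes first in memory.
Reassemble most-significant byte first: E2 4D 5B 15 86 85 B7 FE → 0xE24D5B158685B7FE.
Top bit is set, so as a signed 64-bit value this is 0xE24D5B158685B7FE − 2^64 = -2139954099921766402.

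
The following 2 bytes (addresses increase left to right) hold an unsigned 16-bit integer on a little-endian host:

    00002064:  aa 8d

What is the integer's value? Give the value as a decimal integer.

Little-endian: lowest address holds the least-significant byte.
Reassemble most-significant byte first: 8D AA → 0x8DAA.
0x8DAA = 36266.

36266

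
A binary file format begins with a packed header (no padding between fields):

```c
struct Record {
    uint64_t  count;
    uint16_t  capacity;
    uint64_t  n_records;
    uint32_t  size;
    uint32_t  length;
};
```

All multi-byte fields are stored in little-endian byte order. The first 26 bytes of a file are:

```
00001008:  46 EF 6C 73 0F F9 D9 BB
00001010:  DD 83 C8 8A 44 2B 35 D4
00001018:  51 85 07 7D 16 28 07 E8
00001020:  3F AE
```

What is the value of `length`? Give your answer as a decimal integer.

2923423751

`length` follows `count` (8 B), `capacity` (2 B), `n_records` (8 B), `size` (4 B), so it starts at offset 8 + 2 + 8 + 4 = 22 and occupies 4 bytes.
Bytes at offsets 22..25: 07 E8 3F AE.
Little-endian: lowest address holds the least-significant byte.
Reassemble most-significant byte first: AE 3F E8 07 → 0xAE3FE807.
0xAE3FE807 = 2923423751.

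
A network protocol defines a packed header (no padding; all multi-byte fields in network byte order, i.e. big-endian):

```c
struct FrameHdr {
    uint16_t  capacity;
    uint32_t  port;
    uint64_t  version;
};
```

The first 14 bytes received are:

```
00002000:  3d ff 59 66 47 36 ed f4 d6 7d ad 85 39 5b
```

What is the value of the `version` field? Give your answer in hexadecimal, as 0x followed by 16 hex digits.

0xEDF4D67DAD85395B

`version` follows `capacity` (2 B), `port` (4 B), so it starts at offset 2 + 4 = 6 and occupies 8 bytes.
Bytes at offsets 6..13: ED F4 D6 7D AD 85 39 5B.
Big-endian: lowest address holds the most-significant byte.
The bytes are already most-significant first: 0xEDF4D67DAD85395B.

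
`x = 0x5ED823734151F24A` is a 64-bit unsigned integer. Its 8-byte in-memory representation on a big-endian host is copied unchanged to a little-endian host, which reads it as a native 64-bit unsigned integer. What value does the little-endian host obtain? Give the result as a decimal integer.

Stored big-endian, the bytes at ascending addresses are 5E D8 23 73 41 51 F2 4A.
Read back as little-endian, the first byte is least significant, giving 0x4AF251417323D85E.
0x4AF251417323D85E = 5400468244717099102.

5400468244717099102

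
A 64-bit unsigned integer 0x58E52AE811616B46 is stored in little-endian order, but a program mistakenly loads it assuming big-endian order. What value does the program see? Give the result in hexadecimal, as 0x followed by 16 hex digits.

0x466B6111E82AE558

Stored little-endian, the bytes at ascending addresses are 46 6B 61 11 E8 2A E5 58.
Read back as big-endian, the last byte is least significant, giving 0x466B6111E82AE558.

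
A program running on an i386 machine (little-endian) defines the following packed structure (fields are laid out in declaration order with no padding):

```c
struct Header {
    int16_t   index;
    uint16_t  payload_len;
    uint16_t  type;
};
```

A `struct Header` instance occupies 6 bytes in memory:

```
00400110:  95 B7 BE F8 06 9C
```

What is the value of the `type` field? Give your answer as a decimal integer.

39942

`type` follows `index` (2 B), `payload_len` (2 B), so it starts at offset 2 + 2 = 4 and occupies 2 bytes.
Bytes at offsets 4..5: 06 9C.
Little-endian stores the least-significant byte at the lowest address.
Reassemble most-significant byte first: 9C 06 → 0x9C06.
0x9C06 = 39942.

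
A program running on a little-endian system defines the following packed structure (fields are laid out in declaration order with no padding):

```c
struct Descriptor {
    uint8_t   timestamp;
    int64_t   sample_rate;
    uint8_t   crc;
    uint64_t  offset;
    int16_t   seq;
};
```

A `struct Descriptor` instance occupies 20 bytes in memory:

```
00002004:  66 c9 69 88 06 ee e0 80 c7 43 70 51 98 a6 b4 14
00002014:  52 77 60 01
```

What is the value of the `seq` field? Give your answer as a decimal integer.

352

`seq` follows `timestamp` (1 B), `sample_rate` (8 B), `crc` (1 B), `offset` (8 B), so it starts at offset 1 + 8 + 1 + 8 = 18 and occupies 2 bytes.
Bytes at offsets 18..19: 60 01.
In little-endian order the low byte comes first in memory.
Reassemble most-significant byte first: 01 60 → 0x0160.
0x0160 = 352.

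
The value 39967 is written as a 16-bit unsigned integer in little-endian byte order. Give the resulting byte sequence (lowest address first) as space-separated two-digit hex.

39967 in hexadecimal, padded to 16 bits, is 0x9C1F.
Split into bytes (most-significant first): 9C 1F.
Little-endian stores the least-significant byte at the lowest address.
So at ascending addresses the bytes are 1F 9C.

1F 9C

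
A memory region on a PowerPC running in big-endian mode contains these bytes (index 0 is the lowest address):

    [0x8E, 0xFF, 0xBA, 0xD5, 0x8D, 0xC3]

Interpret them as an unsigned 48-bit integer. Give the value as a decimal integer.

157229002362307

In big-endian order the high byte comes first in memory.
The bytes are already most-significant first: 0x8EFFBAD58DC3.
0x8EFFBAD58DC3 = 157229002362307.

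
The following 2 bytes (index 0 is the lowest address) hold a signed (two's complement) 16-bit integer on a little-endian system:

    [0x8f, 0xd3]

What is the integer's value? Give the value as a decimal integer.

In little-endian order the low byte comes first in memory.
Reassemble most-significant byte first: D3 8F → 0xD38F.
Top bit is set, so as a signed 16-bit value this is 0xD38F − 2^16 = -11377.

-11377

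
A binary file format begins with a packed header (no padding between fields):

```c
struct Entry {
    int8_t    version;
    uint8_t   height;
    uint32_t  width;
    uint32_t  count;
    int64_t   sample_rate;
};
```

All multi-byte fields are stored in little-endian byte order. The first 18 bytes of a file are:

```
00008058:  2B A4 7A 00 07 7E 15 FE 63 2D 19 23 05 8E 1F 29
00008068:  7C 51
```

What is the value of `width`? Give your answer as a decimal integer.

`width` follows `version` (1 B), `height` (1 B), so it starts at offset 1 + 1 = 2 and occupies 4 bytes.
Bytes at offsets 2..5: 7A 00 07 7E.
Little-endian stores the least-significant byte at the lowest address.
Reassemble most-significant byte first: 7E 07 00 7A → 0x7E07007A.
0x7E07007A = 2114388090.

2114388090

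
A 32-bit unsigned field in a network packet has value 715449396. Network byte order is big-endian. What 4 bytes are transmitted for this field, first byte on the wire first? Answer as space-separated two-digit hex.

715449396 in hexadecimal, padded to 32 bits, is 0x2AA4E434.
Split into bytes (most-significant first): 2A A4 E4 34.
Big-endian: lowest address holds the most-significant byte.
So the memory order matches the most-significant-first order: 2A A4 E4 34.

2A A4 E4 34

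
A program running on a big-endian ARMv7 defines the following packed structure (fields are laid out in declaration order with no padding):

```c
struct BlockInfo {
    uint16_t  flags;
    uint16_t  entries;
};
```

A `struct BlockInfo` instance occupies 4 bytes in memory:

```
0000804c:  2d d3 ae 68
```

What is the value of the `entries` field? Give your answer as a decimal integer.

`entries` follows `flags` (2 bytes), so it starts at byte offset 2 and occupies 2 bytes.
Bytes at offsets 2..3: AE 68.
Big-endian: lowest address holds the most-significant byte.
The bytes are already most-significant first: 0xAE68.
0xAE68 = 44648.

44648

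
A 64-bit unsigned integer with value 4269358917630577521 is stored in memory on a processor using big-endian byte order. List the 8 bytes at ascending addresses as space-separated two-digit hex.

3B 3F CF 50 C8 04 4B 71

4269358917630577521 in hexadecimal, padded to 64 bits, is 0x3B3FCF50C8044B71.
Split into bytes (most-significant first): 3B 3F CF 50 C8 04 4B 71.
Big-endian: lowest address holds the most-significant byte.
So the memory order matches the most-significant-first order: 3B 3F CF 50 C8 04 4B 71.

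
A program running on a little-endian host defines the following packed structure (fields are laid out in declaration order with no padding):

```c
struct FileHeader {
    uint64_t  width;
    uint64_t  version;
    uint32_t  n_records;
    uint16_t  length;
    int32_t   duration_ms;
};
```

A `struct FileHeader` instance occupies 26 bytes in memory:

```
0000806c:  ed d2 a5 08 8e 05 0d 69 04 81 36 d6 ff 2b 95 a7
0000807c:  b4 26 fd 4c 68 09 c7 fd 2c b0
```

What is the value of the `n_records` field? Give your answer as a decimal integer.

`n_records` follows `width` (8 B), `version` (8 B), so it starts at offset 8 + 8 = 16 and occupies 4 bytes.
Bytes at offsets 16..19: B4 26 FD 4C.
Little-endian stores the least-significant byte at the lowest address.
Reassemble most-significant byte first: 4C FD 26 B4 → 0x4CFD26B4.
0x4CFD26B4 = 1291658932.

1291658932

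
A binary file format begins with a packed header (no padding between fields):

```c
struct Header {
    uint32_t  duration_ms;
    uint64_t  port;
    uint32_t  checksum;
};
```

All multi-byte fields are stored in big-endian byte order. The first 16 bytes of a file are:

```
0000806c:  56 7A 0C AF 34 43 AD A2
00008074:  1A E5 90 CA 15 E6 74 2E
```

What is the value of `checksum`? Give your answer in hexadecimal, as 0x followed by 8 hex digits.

0x15E6742E

`checksum` follows `duration_ms` (4 B), `port` (8 B), so it starts at offset 4 + 8 = 12 and occupies 4 bytes.
Bytes at offsets 12..15: 15 E6 74 2E.
Big-endian: lowest address holds the most-significant byte.
The bytes are already most-significant first: 0x15E6742E.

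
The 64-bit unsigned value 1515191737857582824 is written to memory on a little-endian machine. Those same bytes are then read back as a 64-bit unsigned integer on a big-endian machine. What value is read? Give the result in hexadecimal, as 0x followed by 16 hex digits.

0xE8A69B95DB0A0715

1515191737857582824 in 64-bit hexadecimal is 0x15070ADB959BA6E8.
Stored little-endian, the bytes at ascending addresses are E8 A6 9B 95 DB 0A 07 15.
Read back as big-endian, the last byte is least significant, giving 0xE8A69B95DB0A0715.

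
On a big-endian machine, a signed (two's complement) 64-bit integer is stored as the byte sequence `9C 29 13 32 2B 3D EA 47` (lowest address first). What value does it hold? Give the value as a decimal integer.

-7194197823552886201

Big-endian stores the most-significant byte at the lowest address.
The bytes are already most-significant first: 0x9C2913322B3DEA47.
Top bit is set, so as a signed 64-bit value this is 0x9C2913322B3DEA47 − 2^64 = -7194197823552886201.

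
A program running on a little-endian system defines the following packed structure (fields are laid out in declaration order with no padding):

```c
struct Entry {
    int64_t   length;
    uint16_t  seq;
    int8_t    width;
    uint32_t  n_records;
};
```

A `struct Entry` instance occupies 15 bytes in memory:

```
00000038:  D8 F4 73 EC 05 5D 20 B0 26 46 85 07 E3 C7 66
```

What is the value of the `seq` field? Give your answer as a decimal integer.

17958

`seq` follows `length` (8 bytes), so it starts at byte offset 8 and occupies 2 bytes.
Bytes at offsets 8..9: 26 46.
Little-endian: lowest address holds the least-significant byte.
Reassemble most-significant byte first: 46 26 → 0x4626.
0x4626 = 17958.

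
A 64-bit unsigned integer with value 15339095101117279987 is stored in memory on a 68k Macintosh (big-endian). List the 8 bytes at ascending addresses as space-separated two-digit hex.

15339095101117279987 in hexadecimal, padded to 64 bits, is 0xD4DF69B97607AEF3.
Split into bytes (most-significant first): D4 DF 69 B9 76 07 AE F3.
In big-endian order the high byte comes first in memory.
So the memory order matches the most-significant-first order: D4 DF 69 B9 76 07 AE F3.

D4 DF 69 B9 76 07 AE F3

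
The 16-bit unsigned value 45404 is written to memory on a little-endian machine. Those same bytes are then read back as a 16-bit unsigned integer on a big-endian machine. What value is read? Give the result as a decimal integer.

45404 in 16-bit hexadecimal is 0xB15C.
Stored little-endian, the bytes at ascending addresses are 5C B1.
Read back as big-endian, the last byte is least significant, giving 0x5CB1.
0x5CB1 = 23729.

23729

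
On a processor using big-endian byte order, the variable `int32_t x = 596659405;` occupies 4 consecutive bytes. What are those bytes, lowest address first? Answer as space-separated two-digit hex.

23 90 4C CD

596659405 in hexadecimal, padded to 32 bits, is 0x23904CCD.
Split into bytes (most-significant first): 23 90 4C CD.
Big-endian stores the most-significant byte at the lowest address.
So the memory order matches the most-significant-first order: 23 90 4C CD.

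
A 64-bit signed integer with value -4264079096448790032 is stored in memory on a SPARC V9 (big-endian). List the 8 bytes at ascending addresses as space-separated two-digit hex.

C4 D2 F2 A7 62 00 51 F0

Two's complement of -4264079096448790032 in 64 bits: 4264079096448790032 = 0x3B2D0D589DFFAE10; invert → 0xC4D2F2A7620051EF; add 1 → 0xC4D2F2A7620051F0.
Split into bytes (most-significant first): C4 D2 F2 A7 62 00 51 F0.
Big-endian: lowest address holds the most-significant byte.
So the memory order matches the most-significant-first order: C4 D2 F2 A7 62 00 51 F0.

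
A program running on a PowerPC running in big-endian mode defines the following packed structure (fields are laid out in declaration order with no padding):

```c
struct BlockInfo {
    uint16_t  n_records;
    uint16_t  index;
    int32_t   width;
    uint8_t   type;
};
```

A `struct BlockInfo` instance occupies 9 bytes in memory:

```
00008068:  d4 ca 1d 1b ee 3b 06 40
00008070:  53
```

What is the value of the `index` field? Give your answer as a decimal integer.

`index` follows `n_records` (2 bytes), so it starts at byte offset 2 and occupies 2 bytes.
Bytes at offsets 2..3: 1D 1B.
Big-endian: lowest address holds the most-significant byte.
The bytes are already most-significant first: 0x1D1B.
0x1D1B = 7451.

7451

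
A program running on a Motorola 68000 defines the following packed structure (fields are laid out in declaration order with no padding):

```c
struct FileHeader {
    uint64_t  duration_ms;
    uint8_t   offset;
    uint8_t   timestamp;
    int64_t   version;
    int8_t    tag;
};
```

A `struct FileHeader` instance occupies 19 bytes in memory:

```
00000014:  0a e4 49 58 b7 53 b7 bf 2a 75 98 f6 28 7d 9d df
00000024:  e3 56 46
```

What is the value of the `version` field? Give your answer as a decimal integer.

-7424702415688965290

`version` follows `duration_ms` (8 B), `offset` (1 B), `timestamp` (1 B), so it starts at offset 8 + 1 + 1 = 10 and occupies 8 bytes.
Bytes at offsets 10..17: 98 F6 28 7D 9D DF E3 56.
Big-endian stores the most-significant byte at the lowest address.
The bytes are already most-significant first: 0x98F6287D9DDFE356.
Top bit is set, so as a signed 64-bit value this is 0x98F6287D9DDFE356 − 2^64 = -7424702415688965290.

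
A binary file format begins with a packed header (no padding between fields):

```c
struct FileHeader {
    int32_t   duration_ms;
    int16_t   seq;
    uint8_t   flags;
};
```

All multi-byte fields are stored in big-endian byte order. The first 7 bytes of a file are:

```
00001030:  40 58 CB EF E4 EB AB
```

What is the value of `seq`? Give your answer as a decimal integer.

`seq` follows `duration_ms` (4 bytes), so it starts at byte offset 4 and occupies 2 bytes.
Bytes at offsets 4..5: E4 EB.
Big-endian stores the most-significant byte at the lowest address.
The bytes are already most-significant first: 0xE4EB.
Top bit is set, so as a signed 16-bit value this is 0xE4EB − 2^16 = -6933.

-6933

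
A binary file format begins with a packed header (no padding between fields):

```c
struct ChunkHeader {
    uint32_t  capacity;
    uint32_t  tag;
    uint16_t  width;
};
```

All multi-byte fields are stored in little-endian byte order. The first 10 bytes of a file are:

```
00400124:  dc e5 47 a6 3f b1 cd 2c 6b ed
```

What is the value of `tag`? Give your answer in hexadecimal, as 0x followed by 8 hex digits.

0x2CCDB13F

`tag` follows `capacity` (4 bytes), so it starts at byte offset 4 and occupies 4 bytes.
Bytes at offsets 4..7: 3F B1 CD 2C.
Little-endian: lowest address holds the least-significant byte.
Reassemble most-significant byte first: 2C CD B1 3F → 0x2CCDB13F.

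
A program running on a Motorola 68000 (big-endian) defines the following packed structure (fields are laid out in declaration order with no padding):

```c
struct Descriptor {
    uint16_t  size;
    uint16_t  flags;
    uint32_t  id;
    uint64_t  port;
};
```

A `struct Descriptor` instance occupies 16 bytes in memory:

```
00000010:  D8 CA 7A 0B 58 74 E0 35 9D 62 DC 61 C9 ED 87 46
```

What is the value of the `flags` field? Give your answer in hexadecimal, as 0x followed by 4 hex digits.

0x7A0B

`flags` follows `size` (2 bytes), so it starts at byte offset 2 and occupies 2 bytes.
Bytes at offsets 2..3: 7A 0B.
Big-endian: lowest address holds the most-significant byte.
The bytes are already most-significant first: 0x7A0B.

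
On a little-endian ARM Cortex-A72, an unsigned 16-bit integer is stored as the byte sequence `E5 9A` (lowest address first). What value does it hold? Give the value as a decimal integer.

Little-endian stores the least-significant byte at the lowest address.
Reassemble most-significant byte first: 9A E5 → 0x9AE5.
0x9AE5 = 39653.

39653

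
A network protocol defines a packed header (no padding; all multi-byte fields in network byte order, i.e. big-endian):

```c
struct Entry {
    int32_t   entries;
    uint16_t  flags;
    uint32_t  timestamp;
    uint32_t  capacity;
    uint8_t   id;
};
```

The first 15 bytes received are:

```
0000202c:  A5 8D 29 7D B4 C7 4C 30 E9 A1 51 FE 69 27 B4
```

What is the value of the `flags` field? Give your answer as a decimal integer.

`flags` follows `entries` (4 bytes), so it starts at byte offset 4 and occupies 2 bytes.
Bytes at offsets 4..5: B4 C7.
In big-endian order the high byte comes first in memory.
The bytes are already most-significant first: 0xB4C7.
0xB4C7 = 46279.

46279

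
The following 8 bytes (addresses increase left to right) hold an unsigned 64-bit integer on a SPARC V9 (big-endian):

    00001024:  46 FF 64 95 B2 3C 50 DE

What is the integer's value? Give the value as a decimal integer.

In big-endian order the high byte comes first in memory.
The bytes are already most-significant first: 0x46FF6495B23C50DE.
0x46FF6495B23C50DE = 5115918295819374814.

5115918295819374814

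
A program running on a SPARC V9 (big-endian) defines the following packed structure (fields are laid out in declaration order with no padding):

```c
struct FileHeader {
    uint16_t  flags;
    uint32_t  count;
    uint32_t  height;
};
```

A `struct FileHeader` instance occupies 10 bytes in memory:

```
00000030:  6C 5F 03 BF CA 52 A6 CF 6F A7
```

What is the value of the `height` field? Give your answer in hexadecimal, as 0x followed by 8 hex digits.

`height` follows `flags` (2 B), `count` (4 B), so it starts at offset 2 + 4 = 6 and occupies 4 bytes.
Bytes at offsets 6..9: A6 CF 6F A7.
Big-endian: lowest address holds the most-significant byte.
The bytes are already most-significant first: 0xA6CF6FA7.

0xA6CF6FA7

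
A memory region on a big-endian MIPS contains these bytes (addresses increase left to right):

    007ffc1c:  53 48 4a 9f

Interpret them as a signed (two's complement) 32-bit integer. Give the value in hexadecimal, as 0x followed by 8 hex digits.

0x53484A9F

Big-endian: lowest address holds the most-significant byte.
The bytes are already most-significant first: 0x53484A9F.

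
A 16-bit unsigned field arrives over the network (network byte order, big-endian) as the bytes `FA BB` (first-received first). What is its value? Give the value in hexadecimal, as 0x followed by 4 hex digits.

Big-endian: lowest address holds the most-significant byte.
The bytes are already most-significant first: 0xFABB.

0xFABB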